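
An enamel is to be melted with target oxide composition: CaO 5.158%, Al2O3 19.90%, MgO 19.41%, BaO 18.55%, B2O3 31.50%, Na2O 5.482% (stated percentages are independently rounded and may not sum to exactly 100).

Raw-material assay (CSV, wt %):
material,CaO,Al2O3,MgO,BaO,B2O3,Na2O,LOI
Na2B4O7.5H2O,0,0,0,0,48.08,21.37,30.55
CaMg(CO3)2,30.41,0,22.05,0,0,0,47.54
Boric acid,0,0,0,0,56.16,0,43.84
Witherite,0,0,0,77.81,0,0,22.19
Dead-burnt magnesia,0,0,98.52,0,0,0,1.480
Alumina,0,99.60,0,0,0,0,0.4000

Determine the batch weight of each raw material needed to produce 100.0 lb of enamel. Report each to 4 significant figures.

Batch per 100.0 lb enamel:
  Na2B4O7.5H2O: 25.65 lb
  CaMg(CO3)2: 16.96 lb
  Boric acid: 34.13 lb
  Witherite: 23.84 lb
  Dead-burnt magnesia: 15.91 lb
  Alumina: 19.98 lb
Total batch = 136.5 lb; LOI loss = 36.47 lb; yield = 73.28%

Working values appear, rounded to 4 significant figures, in the working. All internal work keeps full precision in all steps — a single rounding completes each reported value. The derived quantities (ignition loss, the yield, glass mass, six oxide percentages, totals) are re-derived from the weighed amounts at 100.0 lb of glass in full float precision exactly as shown in either problem or answer.
Target oxide masses per 100.0 lb enamel:
  CaO: 5.158% × 100.0 = 5.158 lb
  Al2O3: 19.90% × 100.0 = 19.90 lb
  MgO: 19.41% × 100.0 = 19.41 lb
  BaO: 18.55% × 100.0 = 18.55 lb
  B2O3: 31.50% × 100.0 = 31.50 lb
  Na2O: 5.482% × 100.0 = 5.482 lb
A balance pass over the oxides, given the weights on record, per the basis as stated (summed amounts equal target values exact up to rounding of places):
  CaO: 16.96·0.3041 = 5.158 lb (target 5.158 lb)
  Al2O3: 19.98·0.9960 = 19.90 lb (target 19.90 lb)
  MgO: 16.96·0.2205 + 15.91·0.9852 = 19.41 lb (target 19.41 lb)
  BaO: 23.84·0.7781 = 18.55 lb (target 18.55 lb)
  B2O3: 25.65·0.4808 + 34.13·0.5616 = 31.50 lb (target 31.50 lb)
  Na2O: 25.65·0.2137 = 5.481 lb (target 5.482 lb)
Glass-mass bookkeeping: total charge less LOI = 100.0 lb (the Σ of target masses is 100.0 lb; the stated basis being 100.0 lb — any gap is answer rounding).
Whole-batch sum: Σ batch = 136.5 lb; ignition loss, Σ(batch × LOI) = 36.47 lb; the yield ratio, glass ÷ batch: 73.28%.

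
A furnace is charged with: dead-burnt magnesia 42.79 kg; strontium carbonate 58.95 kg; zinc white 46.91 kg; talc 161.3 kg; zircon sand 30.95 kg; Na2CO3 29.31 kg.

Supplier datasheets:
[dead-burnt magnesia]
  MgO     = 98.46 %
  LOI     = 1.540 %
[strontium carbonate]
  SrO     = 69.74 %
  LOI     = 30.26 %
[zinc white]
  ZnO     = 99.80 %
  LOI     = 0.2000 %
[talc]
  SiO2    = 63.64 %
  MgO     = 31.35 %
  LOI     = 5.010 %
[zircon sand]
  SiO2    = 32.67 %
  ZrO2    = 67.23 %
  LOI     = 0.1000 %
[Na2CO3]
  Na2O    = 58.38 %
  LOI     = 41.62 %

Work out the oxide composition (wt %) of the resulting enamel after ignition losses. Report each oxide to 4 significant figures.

Glass mass = 331.3 kg (batch 370.2 − LOI 38.90).
Composition: SiO2 34.04%, ZnO 14.13%, Na2O 5.165%, SrO 12.41%, ZrO2 6.280%, MgO 27.98%

The intermediate values appear, rounded to four significant digits, at each printed step; every computation carries exact precision through the solve; every reported value is rounded exactly once — all derived quantities, including six oxide percentages, ignition loss, glass mass, the yield, the totals, are carried starting from the weights per 331.3 kg of glass at full precision as set out in either problem or answer.
Oxide masses out of the charge:
  SiO2: 161.3·0.6364 + 30.95·0.3267 = 112.8 kg
  ZnO: 46.91·0.9980 = 46.82 kg
  Na2O: 29.31·0.5838 = 17.11 kg
  SrO: 58.95·0.6974 = 41.11 kg
  ZrO2: 30.95·0.6723 = 20.81 kg
  MgO: 42.79·0.9846 + 161.3·0.3135 = 92.70 kg
LOI: 42.79·0.01540 + 58.95·0.3026 + 46.91·0.002000 + 161.3·0.05010 + 30.95·0.001000 + 29.31·0.4162 = 38.90 kg
Glass mass = batch − LOI = 370.2 − 38.90 = 331.3 kg (matching Σ of the oxides)
each wt % is 100 × oxide ÷ glass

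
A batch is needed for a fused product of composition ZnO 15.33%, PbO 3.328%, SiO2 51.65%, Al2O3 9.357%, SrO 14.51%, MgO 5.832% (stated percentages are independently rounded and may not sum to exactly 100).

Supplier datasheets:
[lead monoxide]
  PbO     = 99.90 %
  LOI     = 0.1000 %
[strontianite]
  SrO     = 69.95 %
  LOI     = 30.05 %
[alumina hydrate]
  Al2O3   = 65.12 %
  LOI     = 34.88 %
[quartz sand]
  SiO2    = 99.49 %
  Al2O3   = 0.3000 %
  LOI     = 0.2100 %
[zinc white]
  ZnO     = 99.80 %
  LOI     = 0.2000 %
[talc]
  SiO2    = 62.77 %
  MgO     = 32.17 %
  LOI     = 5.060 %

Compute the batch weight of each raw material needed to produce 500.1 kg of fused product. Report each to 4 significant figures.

Batch per 500.1 kg fused product:
  lead monoxide: 16.66 kg
  strontianite: 103.7 kg
  alumina hydrate: 70.93 kg
  quartz sand: 202.4 kg
  zinc white: 76.82 kg
  talc: 90.66 kg
Total batch = 561.2 kg; LOI loss = 61.08 kg; yield = 89.11%

Each numeric step holds full float precision in all steps. Working values are shown rounded to four significant figures alongside each step — a single rounding finalizes every reported value; all derived quantities, including the yield, totals, ignition loss, six oxide percentages, net glass mass, are rebuilt starting from the weights on 500.1 kg of glass at full precision as set out in the problem or the answer.
Target oxide masses per 500.1 kg fused product:
  ZnO: 15.33% × 500.1 = 76.67 kg
  PbO: 3.328% × 500.1 = 16.64 kg
  SiO2: 51.65% × 500.1 = 258.3 kg
  Al2O3: 9.357% × 500.1 = 46.79 kg
  SrO: 14.51% × 500.1 = 72.56 kg
  MgO: 5.832% × 500.1 = 29.17 kg
Checking each oxide sum from the weights as reported, versus the basis set out (oxide sums agree with the targets exact up to rounding of places):
  ZnO: 76.82·0.9980 = 76.67 kg (target 76.67 kg)
  PbO: 16.66·0.9990 = 16.64 kg (target 16.64 kg)
  SiO2: 202.4·0.9949 + 90.66·0.6277 = 258.3 kg (target 258.3 kg)
  Al2O3: 70.93·0.6512 + 202.4·0.003000 = 46.80 kg (target 46.79 kg)
  SrO: 103.7·0.6995 = 72.54 kg (target 72.56 kg)
  MgO: 90.66·0.3217 = 29.17 kg (target 29.17 kg)
Glass-mass closure: batch total minus LOI = 500.1 kg (targets for the oxides total 500.1 kg; stated basis 500.1 kg — differing by rounding only).
Total batch = Σ batch = 561.2 kg; LOI loss = Σ batch·LOI = 61.08 kg; yield, glass over the total, = 89.11%.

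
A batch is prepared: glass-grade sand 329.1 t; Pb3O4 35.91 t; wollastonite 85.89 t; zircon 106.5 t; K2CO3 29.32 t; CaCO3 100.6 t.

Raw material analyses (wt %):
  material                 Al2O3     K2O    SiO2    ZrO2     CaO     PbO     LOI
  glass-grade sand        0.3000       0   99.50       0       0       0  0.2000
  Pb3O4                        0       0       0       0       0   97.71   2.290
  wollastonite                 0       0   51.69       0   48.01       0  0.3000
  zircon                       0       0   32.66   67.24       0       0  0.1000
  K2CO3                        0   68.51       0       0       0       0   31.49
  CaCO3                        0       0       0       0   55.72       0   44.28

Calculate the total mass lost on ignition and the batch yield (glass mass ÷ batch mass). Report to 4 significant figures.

All arithmetic holds full float precision at every stage. In-progress results appear rounded to four significant figures on the page — every reported value carries a single rounding; derived quantities are computed in full precision (glass mass, six oxide percentages, totals, LOI, the yield) using the weight values on 631.7 t of glass as given in either problem or answer.
Material-by-material LOI:
  glass-grade sand: 329.1 × 0.002000 = 0.6582 t
  Pb3O4: 35.91 × 0.02290 = 0.8223 t
  wollastonite: 85.89 × 0.003000 = 0.2577 t
  zircon: 106.5 × 0.001000 = 0.1065 t
  K2CO3: 29.32 × 0.3149 = 9.233 t
  CaCO3: 100.6 × 0.4428 = 44.55 t
Total LOI = 55.62 t
Glass = batch − LOI = 687.3 − 55.62 = 631.7 t

LOI loss = 55.62 t; glass = 631.7 t; yield = 91.91%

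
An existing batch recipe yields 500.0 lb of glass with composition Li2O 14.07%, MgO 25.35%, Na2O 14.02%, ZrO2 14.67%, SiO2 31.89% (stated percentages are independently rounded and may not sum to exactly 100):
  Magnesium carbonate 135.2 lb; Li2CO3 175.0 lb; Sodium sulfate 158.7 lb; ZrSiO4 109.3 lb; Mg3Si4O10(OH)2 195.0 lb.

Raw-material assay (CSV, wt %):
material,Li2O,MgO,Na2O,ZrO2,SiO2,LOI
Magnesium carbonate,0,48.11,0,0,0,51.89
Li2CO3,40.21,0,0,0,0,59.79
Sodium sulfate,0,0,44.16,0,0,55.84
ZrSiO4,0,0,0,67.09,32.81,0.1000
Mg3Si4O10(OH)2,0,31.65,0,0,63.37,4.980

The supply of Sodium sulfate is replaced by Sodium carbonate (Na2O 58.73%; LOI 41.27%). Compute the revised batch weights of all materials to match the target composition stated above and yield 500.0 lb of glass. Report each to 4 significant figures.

Exact precision is carried from start to finish; mid-chain values are displayed (rounded to four significant digits) within the worked lines; each reported number carries a single rounding. The derived quantities are re-derived from the weighed amounts at 500.0 lb of glass at full float precision (five oxide percentages, ignition loss, glass mass, the yield, the totals) as written in either problem or answer.
Target oxide masses per 500.0 lb glass:
  Li2O: 14.07% × 500.0 = 70.35 lb
  MgO: 25.35% × 500.0 = 126.8 lb
  Na2O: 14.02% × 500.0 = 70.10 lb
  ZrO2: 14.67% × 500.0 = 73.35 lb
  SiO2: 31.89% × 500.0 = 159.4 lb
Oxide-by-oxide audit on the weights just shown, at the basis given (target by target, the sums agree net of answer rounding effects):
  Li2O: 175.0·0.4021 = 70.37 lb (target 70.35 lb)
  MgO: 135.2·0.4811 + 195.0·0.3165 = 126.8 lb (target 126.8 lb)
  Na2O: 119.4·0.5873 = 70.12 lb (target 70.10 lb)
  ZrO2: 109.3·0.6709 = 73.33 lb (target 73.35 lb)
  SiO2: 109.3·0.3281 + 195.0·0.6337 = 159.4 lb (target 159.4 lb)
Glass-mass sanity pass: batch Σ − ignition loss = 500.0 lb (per-oxide target masses sum to 500.0 lb; stated basis 500.0 lb — any gap is answer rounding).
Summing the batch: Σ batch = 733.9 lb; ignition loss, Σ(batch × LOI) = 233.9 lb; as yield: glass ÷ batch → 68.13%.

Revised batch per 500.0 lb glass:
  Magnesium carbonate: 135.2 lb
  Li2CO3: 175.0 lb
  Sodium carbonate: 119.4 lb
  ZrSiO4: 109.3 lb
  Mg3Si4O10(OH)2: 195.0 lb
Total batch = 733.9 lb; LOI loss = 233.9 lb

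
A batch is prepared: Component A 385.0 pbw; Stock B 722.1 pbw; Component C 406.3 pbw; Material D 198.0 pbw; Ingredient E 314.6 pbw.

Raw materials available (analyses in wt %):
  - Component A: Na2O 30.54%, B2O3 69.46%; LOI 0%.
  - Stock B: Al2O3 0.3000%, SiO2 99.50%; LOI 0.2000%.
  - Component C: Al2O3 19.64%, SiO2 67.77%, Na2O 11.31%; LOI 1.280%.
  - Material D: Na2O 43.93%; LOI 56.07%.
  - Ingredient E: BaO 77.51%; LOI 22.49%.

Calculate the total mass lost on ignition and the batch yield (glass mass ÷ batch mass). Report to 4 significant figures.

LOI loss = 188.4 pbw; glass = 1838 pbw; yield = 90.70%

Each numeric step holds exact precision at every stage; intermediates are printed rounded off to 4 significant digits in the working. Each reported result takes exactly one rounding. The derived quantities, including net glass mass, LOI, five oxide percentages, the yield, the totals, are re-derived from the weighed amounts on 1838 pbw of glass at exact precision precisely as stated by the problem or answer text.
Material-by-material LOI:
  Component A: 385.0 × 0 = 0 pbw
  Stock B: 722.1 × 0.002000 = 1.444 pbw
  Component C: 406.3 × 0.01280 = 5.201 pbw
  Material D: 198.0 × 0.5607 = 111.0 pbw
  Ingredient E: 314.6 × 0.2249 = 70.75 pbw
Total LOI = 188.4 pbw
Glass = batch − LOI = 2026 − 188.4 = 1838 pbw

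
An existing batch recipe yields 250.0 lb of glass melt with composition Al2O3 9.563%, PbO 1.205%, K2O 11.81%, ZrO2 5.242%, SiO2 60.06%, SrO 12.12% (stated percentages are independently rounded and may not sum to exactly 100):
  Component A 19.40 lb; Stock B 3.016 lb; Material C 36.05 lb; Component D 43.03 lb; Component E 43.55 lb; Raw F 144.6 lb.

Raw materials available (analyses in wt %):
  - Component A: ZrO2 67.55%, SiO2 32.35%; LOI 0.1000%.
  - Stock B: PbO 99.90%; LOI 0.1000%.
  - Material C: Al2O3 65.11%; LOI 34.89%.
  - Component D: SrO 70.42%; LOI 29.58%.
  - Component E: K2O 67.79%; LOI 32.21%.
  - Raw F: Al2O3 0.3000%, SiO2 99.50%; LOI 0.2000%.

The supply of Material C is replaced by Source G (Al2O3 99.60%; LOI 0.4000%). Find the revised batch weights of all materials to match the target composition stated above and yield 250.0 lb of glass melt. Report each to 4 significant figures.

Revised batch per 250.0 lb glass melt:
  Component A: 19.40 lb
  Stock B: 3.016 lb
  Source G: 23.57 lb
  Component D: 43.03 lb
  Component E: 43.55 lb
  Raw F: 144.6 lb
Total batch = 277.2 lb; LOI loss = 27.16 lb

The working math maintains exact precision throughout. Mid-chain values appear (rounded to 4 significant figures) across the worked steps. Each reported figure is rounded a single time — all derived quantities (totals, the six compositions, net glass mass, yield, ignition loss) are computed at full float precision starting from the weights at 250.0 lb of glass as given in either problem or answer.
Oxide mass targets, per 250.0 lb glass melt:
  Al2O3: 9.563% × 250.0 = 23.91 lb
  PbO: 1.205% × 250.0 = 3.012 lb
  K2O: 11.81% × 250.0 = 29.52 lb
  ZrO2: 5.242% × 250.0 = 13.10 lb
  SiO2: 60.06% × 250.0 = 150.2 lb
  SrO: 12.12% × 250.0 = 30.30 lb
Checking each oxide sum from the weights as reported, on the stated basis (summed amounts equal target values within answer rounding):
  Al2O3: 23.57·0.9960 + 144.6·0.003000 = 23.91 lb (target 23.91 lb)
  PbO: 3.016·0.9990 = 3.013 lb (target 3.012 lb)
  K2O: 43.55·0.6779 = 29.52 lb (target 29.52 lb)
  ZrO2: 19.40·0.6755 = 13.10 lb (target 13.10 lb)
  SiO2: 19.40·0.3235 + 144.6·0.9950 = 150.2 lb (target 150.2 lb)
  SrO: 43.03·0.7042 = 30.30 lb (target 30.30 lb)
Glass-mass sanity pass: Σ batch − LOI loss = 250.0 lb (the Σ of target masses is 250.0 lb; versus the stated basis of 250.0 lb — deltas are rounding alone).
Batch total: Σ batch = 277.2 lb; LOI removed, Σ of batch·LOI: 27.16 lb; yield, glass over the total, = 90.20%.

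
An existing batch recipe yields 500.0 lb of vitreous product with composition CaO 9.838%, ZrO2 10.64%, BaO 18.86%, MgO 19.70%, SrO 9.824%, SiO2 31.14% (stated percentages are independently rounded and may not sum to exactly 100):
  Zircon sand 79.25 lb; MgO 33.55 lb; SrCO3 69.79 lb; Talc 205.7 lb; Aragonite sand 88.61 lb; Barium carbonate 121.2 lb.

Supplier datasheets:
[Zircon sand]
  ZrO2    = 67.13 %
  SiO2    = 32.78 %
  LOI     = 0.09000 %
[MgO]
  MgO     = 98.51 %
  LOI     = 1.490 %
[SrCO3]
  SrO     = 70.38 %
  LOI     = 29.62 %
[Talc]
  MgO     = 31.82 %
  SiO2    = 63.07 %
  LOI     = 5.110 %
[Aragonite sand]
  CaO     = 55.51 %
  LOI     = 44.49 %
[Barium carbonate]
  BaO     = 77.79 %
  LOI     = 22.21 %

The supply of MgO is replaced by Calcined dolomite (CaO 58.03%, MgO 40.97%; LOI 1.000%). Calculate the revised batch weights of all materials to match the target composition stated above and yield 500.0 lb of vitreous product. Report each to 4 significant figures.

Revised batch per 500.0 lb vitreous product:
  Zircon sand: 79.25 lb
  Calcined dolomite: 80.68 lb
  SrCO3: 69.79 lb
  Talc: 205.7 lb
  Aragonite sand: 4.277 lb
  Barium carbonate: 121.2 lb
Total batch = 560.9 lb; LOI loss = 60.88 lb

Mid-chain values are displayed (rounded to four significant digits) when written out; exact precision is held from first step to last; each reported value undergoes a single rounding. Derived quantities are rebuilt from the weighed amounts on 500.0 lb of glass in exact precision (yield, totals, LOI, net glass mass, six oxide percentages) as written in either problem or answer.
Target masses of each oxide per 500.0 lb vitreous product:
  CaO: 9.838% × 500.0 = 49.19 lb
  ZrO2: 10.64% × 500.0 = 53.20 lb
  BaO: 18.86% × 500.0 = 94.30 lb
  MgO: 19.70% × 500.0 = 98.50 lb
  SrO: 9.824% × 500.0 = 49.12 lb
  SiO2: 31.14% × 500.0 = 155.7 lb
Oxide-by-oxide audit working from each reported weight, under the basis named above (summed amounts equal target values up to rounding of the answer):
  CaO: 80.68·0.5803 + 4.277·0.5551 = 49.19 lb (target 49.19 lb)
  ZrO2: 79.25·0.6713 = 53.20 lb (target 53.20 lb)
  BaO: 121.2·0.7779 = 94.28 lb (target 94.30 lb)
  MgO: 80.68·0.4097 + 205.7·0.3182 = 98.51 lb (target 98.50 lb)
  SrO: 69.79·0.7038 = 49.12 lb (target 49.12 lb)
  SiO2: 79.25·0.3278 + 205.7·0.6307 = 155.7 lb (target 155.7 lb)
Glass-mass closure: batch total minus LOI = 500.0 lb (oxide target masses add up to 500.0 lb; basis as stated: 500.0 lb — rounding explains the deltas).
Whole-batch sum: Σ batch = 560.9 lb; Σ batch·LOI gives LOI loss = 60.88 lb; yield: glass divided by total = 89.15%.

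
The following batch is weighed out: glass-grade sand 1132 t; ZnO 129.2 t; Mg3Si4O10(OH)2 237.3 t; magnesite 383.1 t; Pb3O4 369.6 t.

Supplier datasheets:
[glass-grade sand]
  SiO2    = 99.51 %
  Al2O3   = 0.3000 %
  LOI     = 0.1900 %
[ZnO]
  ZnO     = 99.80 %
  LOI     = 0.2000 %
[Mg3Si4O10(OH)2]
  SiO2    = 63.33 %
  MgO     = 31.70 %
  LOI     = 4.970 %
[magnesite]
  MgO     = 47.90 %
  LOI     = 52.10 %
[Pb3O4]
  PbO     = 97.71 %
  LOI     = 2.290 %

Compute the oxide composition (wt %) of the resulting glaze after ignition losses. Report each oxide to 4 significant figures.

Glass mass = 2029 t (batch 2251 − LOI 222.3).
Composition: SiO2 62.93%, MgO 12.75%, Al2O3 0.1674%, PbO 17.80%, ZnO 6.355%

All internal work carries full float precision end to end — mid-chain values are shown, rounded to 4 significant digits, when written out; each reported result is rounded a single time — derived quantities, including ignition loss, the five compositions, the yield, net glass mass, the totals, are carried from the batch weights on 2029 t of glass in exact precision exactly as printed in either problem or answer.
Mass of each oxide from the mix:
  SiO2: 1132·0.9951 + 237.3·0.6333 = 1277 t
  MgO: 237.3·0.3170 + 383.1·0.4790 = 258.7 t
  Al2O3: 1132·0.003000 = 3.396 t
  PbO: 369.6·0.9771 = 361.1 t
  ZnO: 129.2·0.9980 = 128.9 t
LOI: 1132·0.001900 + 129.2·0.002000 + 237.3·0.04970 + 383.1·0.5210 + 369.6·0.02290 = 222.3 t
batch − LOI leaves glass = 2251 − 222.3 = 2029 t (= the summed oxide contributions)
oxide / glass × 100 gives the wt %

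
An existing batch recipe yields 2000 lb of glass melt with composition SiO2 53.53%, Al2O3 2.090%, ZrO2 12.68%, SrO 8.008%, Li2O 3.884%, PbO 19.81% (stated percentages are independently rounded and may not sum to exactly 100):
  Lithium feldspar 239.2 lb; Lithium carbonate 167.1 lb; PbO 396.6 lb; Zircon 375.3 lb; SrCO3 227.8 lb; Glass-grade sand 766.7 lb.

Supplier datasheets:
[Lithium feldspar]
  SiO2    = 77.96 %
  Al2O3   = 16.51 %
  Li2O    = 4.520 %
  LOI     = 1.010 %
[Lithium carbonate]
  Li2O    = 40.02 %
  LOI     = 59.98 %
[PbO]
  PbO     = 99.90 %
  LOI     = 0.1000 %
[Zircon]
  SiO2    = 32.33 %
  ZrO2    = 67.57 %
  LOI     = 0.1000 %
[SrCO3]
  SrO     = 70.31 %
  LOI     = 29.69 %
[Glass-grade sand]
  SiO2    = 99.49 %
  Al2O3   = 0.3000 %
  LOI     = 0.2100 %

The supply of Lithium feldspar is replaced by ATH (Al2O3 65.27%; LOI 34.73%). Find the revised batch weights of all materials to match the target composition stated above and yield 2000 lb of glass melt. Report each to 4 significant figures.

Revised batch per 2000 lb glass melt:
  ATH: 59.66 lb
  Lithium carbonate: 194.1 lb
  PbO: 396.6 lb
  Zircon: 375.3 lb
  SrCO3: 227.8 lb
  Glass-grade sand: 954.1 lb
Total batch = 2208 lb; LOI loss = 207.6 lb

The intermediate values are shown rounded off to 4 significant figures within the worked lines; all internal work holds exact precision all the way through; every reported number takes just one rounding — derived quantities are recomputed from the weighed amounts on 2000 lb of glass at full precision (the totals, the yield, ignition loss, glass mass, six oxide percentages) exactly as shown in either problem or answer.
Oxide mass targets, per 2000 lb glass melt:
  SiO2: 53.53% × 2000 = 1071 lb
  Al2O3: 2.090% × 2000 = 41.80 lb
  ZrO2: 12.68% × 2000 = 253.6 lb
  SrO: 8.008% × 2000 = 160.2 lb
  Li2O: 3.884% × 2000 = 77.68 lb
  PbO: 19.81% × 2000 = 396.2 lb
Oxide-by-oxide audit from the weights as reported, relative to the basis at hand (oxide sums agree with the targets net of answer rounding effects):
  SiO2: 375.3·0.3233 + 954.1·0.9949 = 1071 lb (target 1071 lb)
  Al2O3: 59.66·0.6527 + 954.1·0.003000 = 41.80 lb (target 41.80 lb)
  ZrO2: 375.3·0.6757 = 253.6 lb (target 253.6 lb)
  SrO: 227.8·0.7031 = 160.2 lb (target 160.2 lb)
  Li2O: 194.1·0.4002 = 77.68 lb (target 77.68 lb)
  PbO: 396.6·0.9990 = 396.2 lb (target 396.2 lb)
Auditing the glass mass value: total charge less LOI = 2000 lb (per-oxide target masses sum to 2000 lb; stated basis 2000 lb — deltas are rounding alone).
Batch total: Σ batch = 2208 lb; ignition loss, Σ(batch × LOI) = 207.6 lb; yield, glass over the total, = 90.60%.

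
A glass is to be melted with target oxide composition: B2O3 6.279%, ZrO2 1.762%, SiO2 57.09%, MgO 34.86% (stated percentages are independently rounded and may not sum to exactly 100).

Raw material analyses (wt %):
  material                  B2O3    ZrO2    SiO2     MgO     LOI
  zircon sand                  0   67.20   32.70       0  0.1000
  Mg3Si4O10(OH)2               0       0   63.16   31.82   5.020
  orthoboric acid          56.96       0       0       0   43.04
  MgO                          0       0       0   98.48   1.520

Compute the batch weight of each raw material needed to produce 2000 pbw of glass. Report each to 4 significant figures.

Batch per 2000 pbw glass:
  zircon sand: 52.44 pbw
  Mg3Si4O10(OH)2: 1781 pbw
  orthoboric acid: 220.5 pbw
  MgO: 132.6 pbw
Total batch = 2187 pbw; LOI loss = 186.4 pbw; yield = 91.48%

Every computation maintains exact precision in every operation; working values are shown rounded to 4 significant digits alongside each step; each reported result takes exactly one rounding — all derived quantities are recomputed in exact precision (totals, the yield, LOI, four oxide percentages, net glass mass) from the batch weights per 2000 pbw of glass, as written in problem or answer.
Target oxide masses per 2000 pbw glass:
  B2O3: 6.279% × 2000 = 125.6 pbw
  ZrO2: 1.762% × 2000 = 35.24 pbw
  SiO2: 57.09% × 2000 = 1142 pbw
  MgO: 34.86% × 2000 = 697.2 pbw
Balance tally, oxide-wise, applying the batch weights above, for the quoted basis mass (sum by sum, the targets are met once rounding is allowed for):
  B2O3: 220.5·0.5696 = 125.6 pbw (target 125.6 pbw)
  ZrO2: 52.44·0.6720 = 35.24 pbw (target 35.24 pbw)
  SiO2: 52.44·0.3270 + 1781·0.6316 = 1142 pbw (target 1142 pbw)
  MgO: 1781·0.3182 + 132.6·0.9848 = 697.3 pbw (target 697.2 pbw)
Mass balance on the glass: batch Σ − ignition loss = 2000 pbw (the Σ of target masses is 2000 pbw; stated basis 2000 pbw — rounding explains the deltas).
Total batch = Σ batch = 2187 pbw; Σ batch·LOI gives LOI loss = 186.4 pbw; yield, glass over the total, = 91.48%.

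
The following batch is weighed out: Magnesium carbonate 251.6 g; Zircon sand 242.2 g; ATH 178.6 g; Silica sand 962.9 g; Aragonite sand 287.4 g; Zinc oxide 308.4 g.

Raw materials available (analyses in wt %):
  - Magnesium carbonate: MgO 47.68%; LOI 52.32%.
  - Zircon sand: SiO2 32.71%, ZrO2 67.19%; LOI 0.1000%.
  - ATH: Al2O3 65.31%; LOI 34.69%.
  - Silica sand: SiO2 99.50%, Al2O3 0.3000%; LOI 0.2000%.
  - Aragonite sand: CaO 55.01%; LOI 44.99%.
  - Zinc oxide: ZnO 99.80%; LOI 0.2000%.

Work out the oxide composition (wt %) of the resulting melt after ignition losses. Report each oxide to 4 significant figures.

Each numeric step maintains full precision from first step to last; mid-chain values are displayed, with 4-significant-figure rounding, on the page; every reported figure takes just one rounding; derived quantities (yield, ignition loss, six oxide percentages, totals, net glass mass) are carried from the weighed amounts on 1905 g of glass at full precision exactly as shown in question or answer.
Delivered oxide masses:
  SiO2: 242.2·0.3271 + 962.9·0.9950 = 1037 g
  Al2O3: 178.6·0.6531 + 962.9·0.003000 = 119.5 g
  ZrO2: 242.2·0.6719 = 162.7 g
  MgO: 251.6·0.4768 = 120.0 g
  CaO: 287.4·0.5501 = 158.1 g
  ZnO: 308.4·0.9980 = 307.8 g
LOI: 251.6·0.5232 + 242.2·0.001000 + 178.6·0.3469 + 962.9·0.002000 + 287.4·0.4499 + 308.4·0.002000 = 325.7 g
The glass mass, total less LOI, = 2231 − 325.7 = 1905 g (the oxide masses sum to this)
wt % = oxide mass / glass mass × 100

Glass mass = 1905 g (batch 2231 − LOI 325.7).
Composition: SiO2 54.44%, Al2O3 6.273%, ZrO2 8.541%, MgO 6.296%, CaO 8.297%, ZnO 16.15%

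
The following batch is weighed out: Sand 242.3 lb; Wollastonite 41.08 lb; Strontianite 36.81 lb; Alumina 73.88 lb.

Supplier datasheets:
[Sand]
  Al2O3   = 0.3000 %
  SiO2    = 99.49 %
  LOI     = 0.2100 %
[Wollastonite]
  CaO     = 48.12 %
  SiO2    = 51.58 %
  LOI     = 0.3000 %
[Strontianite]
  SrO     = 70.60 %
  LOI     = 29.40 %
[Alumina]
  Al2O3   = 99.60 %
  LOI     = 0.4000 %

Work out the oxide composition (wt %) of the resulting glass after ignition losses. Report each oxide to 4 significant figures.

Glass mass = 382.3 lb (batch 394.1 − LOI 11.75).
Composition: CaO 5.170%, Al2O3 19.44%, SiO2 68.60%, SrO 6.797%

Every computation keeps full precision at all times. Working values are displayed rounded off to 4 significant digits in the printout. Each reported figure takes just one rounding. All derived quantities, which include LOI, the four compositions, net glass mass, the yield, totals, are carried at full float precision, exactly as shown in either problem or answer, from the batch weights for 382.3 lb of glass.
Mass of each oxide from the mix:
  CaO: 41.08·0.4812 = 19.77 lb
  Al2O3: 242.3·0.003000 + 73.88·0.9960 = 74.31 lb
  SiO2: 242.3·0.9949 + 41.08·0.5158 = 262.3 lb
  SrO: 36.81·0.7060 = 25.99 lb
LOI: 242.3·0.002100 + 41.08·0.003000 + 36.81·0.2940 + 73.88·0.004000 = 11.75 lb
Resulting glass, batch − LOI: 394.1 − 11.75 = 382.3 lb (= the summed oxide contributions)
wt % = 100 × oxide mass / glass mass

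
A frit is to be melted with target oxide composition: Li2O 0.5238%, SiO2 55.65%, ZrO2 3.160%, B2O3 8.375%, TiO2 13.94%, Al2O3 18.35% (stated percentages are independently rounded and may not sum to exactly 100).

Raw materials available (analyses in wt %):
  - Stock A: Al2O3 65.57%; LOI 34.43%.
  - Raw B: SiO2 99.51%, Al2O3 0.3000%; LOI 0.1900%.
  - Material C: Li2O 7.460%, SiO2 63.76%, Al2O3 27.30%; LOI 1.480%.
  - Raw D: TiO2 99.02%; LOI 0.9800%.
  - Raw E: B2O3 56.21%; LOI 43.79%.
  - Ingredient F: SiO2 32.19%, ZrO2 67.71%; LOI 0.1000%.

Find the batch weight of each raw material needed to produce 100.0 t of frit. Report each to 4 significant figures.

Exact precision is held at all times. In-progress results are shown (rounded to 4 significant digits) on the page; every reported figure is rounded exactly once — all derived quantities, which include yield, six oxide percentages, glass mass, ignition loss, totals, are re-derived at full float precision, as quoted within the question or the answer, starting from the weights for 100.0 t of glass.
Target oxide masses per 100.0 t frit:
  Li2O: 0.5238% × 100.0 = 0.5238 t
  SiO2: 55.65% × 100.0 = 55.65 t
  ZrO2: 3.160% × 100.0 = 3.160 t
  B2O3: 8.375% × 100.0 = 8.375 t
  TiO2: 13.94% × 100.0 = 13.94 t
  Al2O3: 18.35% × 100.0 = 18.35 t
Mass-balance tally per oxide on the weights just shown, for the quoted basis mass (every target is met by its sum up to rounding of the answer):
  Li2O: 7.021·0.07460 = 0.5238 t (target 0.5238 t)
  SiO2: 49.92·0.9951 + 7.021·0.6376 + 4.667·0.3219 = 55.65 t (target 55.65 t)
  ZrO2: 4.667·0.6771 = 3.160 t (target 3.160 t)
  B2O3: 14.90·0.5621 = 8.375 t (target 8.375 t)
  TiO2: 14.08·0.9902 = 13.94 t (target 13.94 t)
  Al2O3: 24.83·0.6557 + 49.92·0.003000 + 7.021·0.2730 = 18.35 t (target 18.35 t)
Glass-mass closure: Σ batch − LOI loss = 100.0 t (oxide target masses add up to 100.0 t; the stated basis being 100.0 t — any gap is answer rounding).
Adding the batch up: Σ batch = 115.4 t; the LOI term Σ batch·LOI equals 15.42 t; as yield: glass ÷ batch → 86.64%.

Batch per 100.0 t frit:
  Stock A: 24.83 t
  Raw B: 49.92 t
  Material C: 7.021 t
  Raw D: 14.08 t
  Raw E: 14.90 t
  Ingredient F: 4.667 t
Total batch = 115.4 t; LOI loss = 15.42 t; yield = 86.64%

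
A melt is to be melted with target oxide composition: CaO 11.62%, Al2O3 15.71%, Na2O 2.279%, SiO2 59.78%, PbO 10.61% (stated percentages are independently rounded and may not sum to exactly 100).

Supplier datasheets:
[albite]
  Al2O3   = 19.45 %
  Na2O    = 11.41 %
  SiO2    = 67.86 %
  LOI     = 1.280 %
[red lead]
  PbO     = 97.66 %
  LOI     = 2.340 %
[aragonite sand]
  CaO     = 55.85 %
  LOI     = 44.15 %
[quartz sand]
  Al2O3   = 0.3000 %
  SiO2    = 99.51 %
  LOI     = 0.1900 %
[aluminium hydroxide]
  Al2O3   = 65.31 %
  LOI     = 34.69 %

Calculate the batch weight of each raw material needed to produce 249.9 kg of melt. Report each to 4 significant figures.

Batch per 249.9 kg melt:
  albite: 49.91 kg
  red lead: 27.15 kg
  aragonite sand: 51.99 kg
  quartz sand: 116.1 kg
  aluminium hydroxide: 44.71 kg
Total batch = 289.9 kg; LOI loss = 39.96 kg; yield = 86.21%

In-progress results appear rounded off to 4 significant figures when written out — all internal work holds full float precision in every operation — every reported result undergoes a single rounding — all derived quantities, which include yield, totals, the five compositions, LOI, net glass mass, are re-derived in exact precision, as they appear in question or answer, using the weight values on 249.9 kg of glass.
Oxide-by-oxide targets in 249.9 kg melt:
  CaO: 11.62% × 249.9 = 29.04 kg
  Al2O3: 15.71% × 249.9 = 39.26 kg
  Na2O: 2.279% × 249.9 = 5.695 kg
  SiO2: 59.78% × 249.9 = 149.4 kg
  PbO: 10.61% × 249.9 = 26.51 kg
Checking each oxide sum using the reported weights, per the basis as stated (each sum matches its target mass up to rounding of the answer):
  CaO: 51.99·0.5585 = 29.04 kg (target 29.04 kg)
  Al2O3: 49.91·0.1945 + 116.1·0.003000 + 44.71·0.6531 = 39.26 kg (target 39.26 kg)
  Na2O: 49.91·0.1141 = 5.695 kg (target 5.695 kg)
  SiO2: 49.91·0.6786 + 116.1·0.9951 = 149.4 kg (target 149.4 kg)
  PbO: 27.15·0.9766 = 26.51 kg (target 26.51 kg)
Auditing the glass mass value: net batch after ignition = 249.9 kg (the targets, summed, come to 249.9 kg; with the basis standing at 249.9 kg — any gap is answer rounding).
Total batch = Σ batch = 289.9 kg; ignition loss, Σ(batch × LOI) = 39.96 kg; as yield: glass ÷ batch → 86.21%.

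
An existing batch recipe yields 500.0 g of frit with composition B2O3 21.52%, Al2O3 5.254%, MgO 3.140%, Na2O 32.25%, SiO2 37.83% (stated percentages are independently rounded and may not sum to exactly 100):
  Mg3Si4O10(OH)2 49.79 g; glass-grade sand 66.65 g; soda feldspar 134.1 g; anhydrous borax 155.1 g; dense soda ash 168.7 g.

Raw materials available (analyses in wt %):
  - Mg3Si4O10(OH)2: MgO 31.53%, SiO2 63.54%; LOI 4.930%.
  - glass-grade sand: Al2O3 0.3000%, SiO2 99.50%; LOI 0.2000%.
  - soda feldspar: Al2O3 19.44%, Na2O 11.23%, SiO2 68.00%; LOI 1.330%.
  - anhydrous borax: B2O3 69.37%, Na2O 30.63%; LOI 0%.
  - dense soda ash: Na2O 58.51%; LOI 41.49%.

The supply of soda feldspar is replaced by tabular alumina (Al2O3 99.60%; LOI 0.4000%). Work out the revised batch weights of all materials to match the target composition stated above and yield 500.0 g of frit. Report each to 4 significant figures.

The working math maintains exact precision through the solve. Rounding to 4 significant figures applies to every mid-chain value as shown. Every reported result is rounded once only; derived quantities are rebuilt starting from the weights on 500.0 g of glass in exact precision (LOI, glass mass, the totals, the yield, the five compositions), as written in the question or the answer.
Per-oxide target masses for 500.0 g frit:
  B2O3: 21.52% × 500.0 = 107.6 g
  Al2O3: 5.254% × 500.0 = 26.27 g
  MgO: 3.140% × 500.0 = 15.70 g
  Na2O: 32.25% × 500.0 = 161.2 g
  SiO2: 37.83% × 500.0 = 189.2 g
Verifying the oxide balance given the weights on record, relative to the basis at hand (sum by sum, the targets are met net of answer rounding effects):
  B2O3: 155.1·0.6937 = 107.6 g (target 107.6 g)
  Al2O3: 158.3·0.003000 + 25.90·0.9960 = 26.27 g (target 26.27 g)
  MgO: 49.79·0.3153 = 15.70 g (target 15.70 g)
  Na2O: 155.1·0.3063 + 194.4·0.5851 = 161.3 g (target 161.2 g)
  SiO2: 49.79·0.6354 + 158.3·0.9950 = 189.1 g (target 189.2 g)
Mass balance on the glass: total batch − LOI = 500.0 g (summing oxide targets gives 500.0 g; against the stated basis, 500.0 g — deltas are rounding alone).
Summing the batch: Σ batch = 583.5 g; LOI removed, Σ of batch·LOI: 83.53 g; as yield: glass ÷ batch → 85.68%.

Revised batch per 500.0 g frit:
  Mg3Si4O10(OH)2: 49.79 g
  glass-grade sand: 158.3 g
  tabular alumina: 25.90 g
  anhydrous borax: 155.1 g
  dense soda ash: 194.4 g
Total batch = 583.5 g; LOI loss = 83.53 g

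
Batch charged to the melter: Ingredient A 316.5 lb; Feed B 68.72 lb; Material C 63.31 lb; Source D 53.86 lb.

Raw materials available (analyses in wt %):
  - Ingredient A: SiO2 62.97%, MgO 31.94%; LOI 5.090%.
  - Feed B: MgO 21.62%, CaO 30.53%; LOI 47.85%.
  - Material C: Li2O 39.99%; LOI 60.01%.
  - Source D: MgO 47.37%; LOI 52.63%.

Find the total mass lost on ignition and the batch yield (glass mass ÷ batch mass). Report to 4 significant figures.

LOI loss = 115.3 lb; glass = 387.1 lb; yield = 77.04%

Values along the way are displayed, rounded to four significant digits, between the steps. All internal work maintains full precision through the solve. A single rounding completes each reported result. All derived quantities are carried from the weighed amounts per 387.1 lb of glass at full float precision (the four compositions, LOI, the yield, net glass mass, totals) as they appear in question or answer.
Ignition loss by material:
  Ingredient A: 316.5 × 0.05090 = 16.11 lb
  Feed B: 68.72 × 0.4785 = 32.88 lb
  Material C: 63.31 × 0.6001 = 37.99 lb
  Source D: 53.86 × 0.5263 = 28.35 lb
Total LOI = 115.3 lb
Glass = batch − LOI = 502.4 − 115.3 = 387.1 lb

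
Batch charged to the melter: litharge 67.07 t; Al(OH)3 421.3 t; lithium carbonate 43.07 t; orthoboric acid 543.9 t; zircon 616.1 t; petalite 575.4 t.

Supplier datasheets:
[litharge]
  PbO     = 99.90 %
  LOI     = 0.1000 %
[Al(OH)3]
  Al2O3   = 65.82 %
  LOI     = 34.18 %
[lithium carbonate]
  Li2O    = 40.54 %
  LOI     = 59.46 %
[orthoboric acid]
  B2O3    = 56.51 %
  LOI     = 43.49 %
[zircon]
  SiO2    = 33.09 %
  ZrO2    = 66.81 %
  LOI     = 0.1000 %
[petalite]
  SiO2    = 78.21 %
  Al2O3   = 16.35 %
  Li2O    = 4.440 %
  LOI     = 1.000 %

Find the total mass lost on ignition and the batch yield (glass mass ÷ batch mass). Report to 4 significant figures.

LOI loss = 412.6 t; glass = 1854 t; yield = 81.80%

The intermediate values are shown, with 4-significant-figure rounding, across the worked steps — each numeric step maintains exact precision through the solve — exactly one rounding lands on every reported number. The derived quantities (yield, six oxide percentages, ignition loss, glass mass, the totals) are computed from the weighed amounts at 1854 t of glass at full float precision, as quoted within the question or the answer.
LOI of each material in turn:
  litharge: 67.07 × 0.001000 = 0.06707 t
  Al(OH)3: 421.3 × 0.3418 = 144.0 t
  lithium carbonate: 43.07 × 0.5946 = 25.61 t
  orthoboric acid: 543.9 × 0.4349 = 236.5 t
  zircon: 616.1 × 0.001000 = 0.6161 t
  petalite: 575.4 × 0.01000 = 5.754 t
Total LOI = 412.6 t
Glass = batch − LOI = 2267 − 412.6 = 1854 t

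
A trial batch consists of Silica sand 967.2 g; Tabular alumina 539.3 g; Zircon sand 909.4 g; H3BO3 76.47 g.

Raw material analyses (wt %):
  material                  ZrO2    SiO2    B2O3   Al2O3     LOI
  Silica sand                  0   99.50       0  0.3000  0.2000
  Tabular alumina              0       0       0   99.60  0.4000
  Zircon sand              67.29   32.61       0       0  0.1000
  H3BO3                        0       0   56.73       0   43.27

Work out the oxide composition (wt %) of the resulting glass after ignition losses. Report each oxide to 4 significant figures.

In-progress results are printed rounded off to 4 significant digits at each printed step; all internal work holds full float precision in all steps. Each reported number is rounded just once — all derived quantities are computed in full precision (glass mass, the yield, the four compositions, totals, ignition loss) from the batch weights per 2454 g of glass, as given in the problem or the answer.
Oxide masses out of the charge:
  ZrO2: 909.4·0.6729 = 611.9 g
  SiO2: 967.2·0.9950 + 909.4·0.3261 = 1259 g
  B2O3: 76.47·0.5673 = 43.38 g
  Al2O3: 967.2·0.003000 + 539.3·0.9960 = 540.0 g
LOI: 967.2·0.002000 + 539.3·0.004000 + 909.4·0.001000 + 76.47·0.4327 = 38.09 g
batch − LOI leaves glass = 2492 − 38.09 = 2454 g (= the summed oxide contributions)
percent by weight: oxide/glass ×100

Glass mass = 2454 g (batch 2492 − LOI 38.09).
Composition: ZrO2 24.93%, SiO2 51.29%, B2O3 1.768%, Al2O3 22.00%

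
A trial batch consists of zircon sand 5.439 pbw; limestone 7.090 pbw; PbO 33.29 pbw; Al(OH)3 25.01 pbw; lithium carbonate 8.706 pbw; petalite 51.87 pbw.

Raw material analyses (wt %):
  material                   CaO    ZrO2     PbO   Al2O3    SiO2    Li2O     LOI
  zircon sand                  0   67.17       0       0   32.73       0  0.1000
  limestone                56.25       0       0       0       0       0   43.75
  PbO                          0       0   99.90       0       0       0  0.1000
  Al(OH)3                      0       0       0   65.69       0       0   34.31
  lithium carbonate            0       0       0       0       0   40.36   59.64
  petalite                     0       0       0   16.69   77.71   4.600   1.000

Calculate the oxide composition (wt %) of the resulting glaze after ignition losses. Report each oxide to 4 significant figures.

Glass mass = 114.0 pbw (batch 131.4 − LOI 17.43).
Composition: CaO 3.499%, ZrO2 3.205%, PbO 29.18%, Al2O3 22.01%, SiO2 36.93%, Li2O 5.176%

Full float precision is kept end to end. Values along the way appear rounded off to 4 significant figures as written — each reported result is rounded just once; the derived quantities, including the totals, yield, net glass mass, ignition loss, six oxide percentages, are recomputed from the weighed amounts on 114.0 pbw of glass in exact precision, precisely as stated by problem or answer.
Delivered oxide masses:
  CaO: 7.090·0.5625 = 3.988 pbw
  ZrO2: 5.439·0.6717 = 3.653 pbw
  PbO: 33.29·0.9990 = 33.26 pbw
  Al2O3: 25.01·0.6569 + 51.87·0.1669 = 25.09 pbw
  SiO2: 5.439·0.3273 + 51.87·0.7771 = 42.09 pbw
  Li2O: 8.706·0.4036 + 51.87·0.04600 = 5.900 pbw
LOI: 5.439·0.001000 + 7.090·0.4375 + 33.29·0.001000 + 25.01·0.3431 + 8.706·0.5964 + 51.87·0.01000 = 17.43 pbw
The glass mass, total less LOI, = 131.4 − 17.43 = 114.0 pbw (the oxide masses sum to this)
wt % = 100 × oxide mass / glass mass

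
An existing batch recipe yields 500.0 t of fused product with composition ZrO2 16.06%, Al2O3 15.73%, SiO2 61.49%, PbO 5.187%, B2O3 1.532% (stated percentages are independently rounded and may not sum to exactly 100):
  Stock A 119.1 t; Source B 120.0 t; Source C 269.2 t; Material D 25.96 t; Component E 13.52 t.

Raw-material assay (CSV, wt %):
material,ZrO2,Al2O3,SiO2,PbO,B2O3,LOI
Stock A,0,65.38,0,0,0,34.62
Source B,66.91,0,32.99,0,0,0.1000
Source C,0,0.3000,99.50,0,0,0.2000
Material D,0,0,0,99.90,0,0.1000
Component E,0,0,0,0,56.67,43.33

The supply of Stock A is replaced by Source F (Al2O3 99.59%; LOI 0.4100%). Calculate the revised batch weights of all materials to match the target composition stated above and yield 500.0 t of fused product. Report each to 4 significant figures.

All internal work carries full precision at each step — working values appear (rounded to four significant digits) on the page. Each reported number is rounded only once — all derived quantities are rebuilt starting from the weights at 500.0 t of glass in exact precision (five oxide percentages, totals, LOI, the yield, net glass mass) as written in either problem or answer.
The oxide mass targets at 500.0 t fused product:
  ZrO2: 16.06% × 500.0 = 80.30 t
  Al2O3: 15.73% × 500.0 = 78.65 t
  SiO2: 61.49% × 500.0 = 307.4 t
  PbO: 5.187% × 500.0 = 25.94 t
  B2O3: 1.532% × 500.0 = 7.660 t
Checking each oxide sum applying the batch weights above, under the basis named above (each sum matches its target mass net of answer rounding effects):
  ZrO2: 120.0·0.6691 = 80.29 t (target 80.30 t)
  Al2O3: 78.16·0.9959 + 269.2·0.003000 = 78.65 t (target 78.65 t)
  SiO2: 120.0·0.3299 + 269.2·0.9950 = 307.4 t (target 307.4 t)
  PbO: 25.96·0.9990 = 25.93 t (target 25.94 t)
  B2O3: 13.52·0.5667 = 7.662 t (target 7.660 t)
Consistency of the glass mass: net batch after ignition = 500.0 t (per-oxide target masses sum to 500.0 t; the stated basis being 500.0 t — deltas are rounding alone).
Batch total: Σ batch = 506.8 t; Σ batch·LOI gives LOI loss = 6.863 t; yield: glass divided by total = 98.65%.

Revised batch per 500.0 t fused product:
  Source F: 78.16 t
  Source B: 120.0 t
  Source C: 269.2 t
  Material D: 25.96 t
  Component E: 13.52 t
Total batch = 506.8 t; LOI loss = 6.863 t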